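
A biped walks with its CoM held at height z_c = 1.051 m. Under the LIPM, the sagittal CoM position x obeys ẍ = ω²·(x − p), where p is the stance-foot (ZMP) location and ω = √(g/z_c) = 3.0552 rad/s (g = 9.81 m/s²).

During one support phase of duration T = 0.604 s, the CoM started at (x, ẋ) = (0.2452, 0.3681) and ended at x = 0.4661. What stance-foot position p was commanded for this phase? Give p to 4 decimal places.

ωT = 3.0552·0.604 = 1.845341; cosh(ωT) = 3.244114, sinh(ωT) = 3.086143
x(T) = p + (x₀−p)·cosh(ωT) + (ẋ₀/ω)·sinh(ωT) ⇒ p·(1 − cosh) = x(T) − x₀·cosh − (ẋ₀/ω)·sinh
numerator   = 0.4661 − (0.2452)·3.244114 − (0.3681/3.0552)·3.086143 = -0.701185
denominator = 1 − 3.244114 = -2.244114
p = -0.701185 / -2.244114 = 0.3125

p = 0.3125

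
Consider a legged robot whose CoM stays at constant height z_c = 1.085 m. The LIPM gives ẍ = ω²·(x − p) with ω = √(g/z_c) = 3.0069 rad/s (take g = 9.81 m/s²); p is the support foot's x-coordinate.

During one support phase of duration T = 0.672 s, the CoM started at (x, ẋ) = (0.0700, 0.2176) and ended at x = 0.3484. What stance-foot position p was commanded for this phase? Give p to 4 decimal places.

ωT = 3.0069·0.672 = 2.020637; cosh(ωT) = 3.837849, sinh(ωT) = 3.705278
x(T) = p + (x₀−p)·cosh(ωT) + (ẋ₀/ω)·sinh(ωT) ⇒ p·(1 − cosh) = x(T) − x₀·cosh − (ẋ₀/ω)·sinh
numerator   = 0.3484 − (0.0700)·3.837849 − (0.2176/3.0069)·3.705278 = -0.188389
denominator = 1 − 3.837849 = -2.837849
p = -0.188389 / -2.837849 = 0.0664

p = 0.0664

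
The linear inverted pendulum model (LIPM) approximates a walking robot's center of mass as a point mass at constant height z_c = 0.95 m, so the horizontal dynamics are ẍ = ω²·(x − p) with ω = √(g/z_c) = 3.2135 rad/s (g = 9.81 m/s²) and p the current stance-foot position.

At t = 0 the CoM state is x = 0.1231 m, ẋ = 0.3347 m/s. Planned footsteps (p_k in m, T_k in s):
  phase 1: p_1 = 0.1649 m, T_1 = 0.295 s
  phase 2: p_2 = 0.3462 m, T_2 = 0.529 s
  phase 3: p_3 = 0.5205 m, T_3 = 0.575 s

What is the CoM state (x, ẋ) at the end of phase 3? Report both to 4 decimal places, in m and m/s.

x = -0.4039, ẋ = -2.8602

phase 1: p=0.1649, T=0.295, ωT=0.947982, cosh=1.484010, sinh=1.096488; start (x,ẋ)=(0.123100, 0.334700) → end (x,ẋ)=(0.217072, 0.349413)
phase 2: p=0.3462, T=0.529, ωT=1.699941, cosh=2.828161, sinh=2.645466; start (x,ẋ)=(0.217072, 0.349413) → end (x,ẋ)=(0.268656, -0.109544)
phase 3: p=0.5205, T=0.575, ωT=1.847762, cosh=3.251597, sinh=3.094008; start (x,ẋ)=(0.268656, -0.109544) → end (x,ẋ)=(-0.403867, -2.860179)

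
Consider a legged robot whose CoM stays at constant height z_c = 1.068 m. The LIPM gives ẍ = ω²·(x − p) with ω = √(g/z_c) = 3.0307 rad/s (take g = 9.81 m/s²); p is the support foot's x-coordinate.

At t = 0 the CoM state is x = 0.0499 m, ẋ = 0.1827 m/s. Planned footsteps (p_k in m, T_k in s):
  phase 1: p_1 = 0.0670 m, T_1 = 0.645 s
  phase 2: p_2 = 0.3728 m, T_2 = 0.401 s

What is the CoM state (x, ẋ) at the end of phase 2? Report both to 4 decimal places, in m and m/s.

phase 1: p=0.0670, T=0.645, ωT=1.954802, cosh=3.602055, sinh=3.460462; start (x,ẋ)=(0.049900, 0.182700) → end (x,ẋ)=(0.214012, 0.478757)
phase 2: p=0.3728, T=0.401, ωT=1.215311, cosh=1.833980, sinh=1.537362; start (x,ẋ)=(0.214012, 0.478757) → end (x,ẋ)=(0.324442, 0.138194)

x = 0.3244, ẋ = 0.1382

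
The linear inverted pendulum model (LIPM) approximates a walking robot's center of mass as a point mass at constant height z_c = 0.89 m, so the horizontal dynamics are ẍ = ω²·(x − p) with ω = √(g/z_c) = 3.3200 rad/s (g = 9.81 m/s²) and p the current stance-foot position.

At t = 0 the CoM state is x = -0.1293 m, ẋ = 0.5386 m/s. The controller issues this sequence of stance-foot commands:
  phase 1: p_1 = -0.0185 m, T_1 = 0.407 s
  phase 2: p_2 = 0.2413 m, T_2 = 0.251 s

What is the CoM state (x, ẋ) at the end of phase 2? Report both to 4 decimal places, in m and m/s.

phase 1: p=-0.0185, T=0.407, ωT=1.351240, cosh=2.060565, sinh=1.801646; start (x,ẋ)=(-0.129300, 0.538600) → end (x,ẋ)=(0.045468, 0.447074)
phase 2: p=0.2413, T=0.251, ωT=0.833320, cosh=1.367775, sinh=0.933171; start (x,ẋ)=(0.045468, 0.447074) → end (x,ẋ)=(0.099108, 0.004786)

x = 0.0991, ẋ = 0.0048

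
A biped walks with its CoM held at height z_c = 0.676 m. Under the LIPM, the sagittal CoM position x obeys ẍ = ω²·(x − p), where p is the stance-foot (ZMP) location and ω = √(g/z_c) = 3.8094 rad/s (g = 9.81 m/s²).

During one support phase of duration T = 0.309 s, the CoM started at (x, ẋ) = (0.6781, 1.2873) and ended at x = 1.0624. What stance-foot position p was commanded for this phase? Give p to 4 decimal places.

ωT = 3.8094·0.309 = 1.177105; cosh(ωT) = 1.776567, sinh(ωT) = 1.468398
x(T) = p + (x₀−p)·cosh(ωT) + (ẋ₀/ω)·sinh(ωT) ⇒ p·(1 − cosh) = x(T) − x₀·cosh − (ẋ₀/ω)·sinh
numerator   = 1.0624 − (0.6781)·1.776567 − (1.2873/3.8094)·1.468398 = -0.638502
denominator = 1 − 1.776567 = -0.776567
p = -0.638502 / -0.776567 = 0.8222

p = 0.8222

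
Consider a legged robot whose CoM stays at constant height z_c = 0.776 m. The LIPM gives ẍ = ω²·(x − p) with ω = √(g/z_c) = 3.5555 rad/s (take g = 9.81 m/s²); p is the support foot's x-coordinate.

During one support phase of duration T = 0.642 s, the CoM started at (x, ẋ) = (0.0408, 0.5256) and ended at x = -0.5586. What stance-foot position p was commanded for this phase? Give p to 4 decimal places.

ωT = 3.5555·0.642 = 2.282631; cosh(ωT) = 4.952226, sinh(ωT) = 4.850211
x(T) = p + (x₀−p)·cosh(ωT) + (ẋ₀/ω)·sinh(ωT) ⇒ p·(1 − cosh) = x(T) − x₀·cosh − (ẋ₀/ω)·sinh
numerator   = -0.5586 − (0.0408)·4.952226 − (0.5256/3.5555)·4.850211 = -1.477644
denominator = 1 − 4.952226 = -3.952226
p = -1.477644 / -3.952226 = 0.3739

p = 0.3739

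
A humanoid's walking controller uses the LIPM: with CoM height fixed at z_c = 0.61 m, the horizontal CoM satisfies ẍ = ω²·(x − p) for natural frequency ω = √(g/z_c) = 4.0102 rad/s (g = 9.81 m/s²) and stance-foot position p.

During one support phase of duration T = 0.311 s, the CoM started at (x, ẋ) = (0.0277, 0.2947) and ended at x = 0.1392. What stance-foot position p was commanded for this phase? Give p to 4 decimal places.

ωT = 4.0102·0.311 = 1.247172; cosh(ωT) = 1.883902, sinh(ωT) = 1.596585
x(T) = p + (x₀−p)·cosh(ωT) + (ẋ₀/ω)·sinh(ωT) ⇒ p·(1 − cosh) = x(T) − x₀·cosh − (ẋ₀/ω)·sinh
numerator   = 0.1392 − (0.0277)·1.883902 − (0.2947/4.0102)·1.596585 = -0.030313
denominator = 1 − 1.883902 = -0.883902
p = -0.030313 / -0.883902 = 0.0343

p = 0.0343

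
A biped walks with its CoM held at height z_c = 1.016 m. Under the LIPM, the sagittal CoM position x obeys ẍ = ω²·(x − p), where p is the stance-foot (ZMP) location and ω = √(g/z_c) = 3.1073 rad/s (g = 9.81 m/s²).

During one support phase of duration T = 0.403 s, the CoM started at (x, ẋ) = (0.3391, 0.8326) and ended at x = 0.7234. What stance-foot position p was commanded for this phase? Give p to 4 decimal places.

ωT = 3.1073·0.403 = 1.252242; cosh(ωT) = 1.892020, sinh(ωT) = 1.606157
x(T) = p + (x₀−p)·cosh(ωT) + (ẋ₀/ω)·sinh(ωT) ⇒ p·(1 − cosh) = x(T) − x₀·cosh − (ẋ₀/ω)·sinh
numerator   = 0.7234 − (0.3391)·1.892020 − (0.8326/3.1073)·1.606157 = -0.348553
denominator = 1 − 1.892020 = -0.892020
p = -0.348553 / -0.892020 = 0.3907

p = 0.3907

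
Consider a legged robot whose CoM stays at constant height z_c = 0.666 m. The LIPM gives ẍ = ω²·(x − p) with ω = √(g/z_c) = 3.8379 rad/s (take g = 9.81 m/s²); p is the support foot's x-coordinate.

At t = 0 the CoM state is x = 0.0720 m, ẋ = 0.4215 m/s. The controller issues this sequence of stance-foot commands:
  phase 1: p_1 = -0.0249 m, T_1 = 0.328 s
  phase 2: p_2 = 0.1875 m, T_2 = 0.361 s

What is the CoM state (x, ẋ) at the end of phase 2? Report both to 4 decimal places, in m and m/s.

x = 1.1907, ẋ = 4.0577

phase 1: p=-0.0249, T=0.328, ωT=1.258831, cosh=1.902645, sinh=1.618659; start (x,ẋ)=(0.072000, 0.421500) → end (x,ẋ)=(0.337237, 1.403932)
phase 2: p=0.1875, T=0.361, ωT=1.385482, cosh=2.123477, sinh=1.873274; start (x,ẋ)=(0.337237, 1.403932) → end (x,ẋ)=(1.190720, 4.057739)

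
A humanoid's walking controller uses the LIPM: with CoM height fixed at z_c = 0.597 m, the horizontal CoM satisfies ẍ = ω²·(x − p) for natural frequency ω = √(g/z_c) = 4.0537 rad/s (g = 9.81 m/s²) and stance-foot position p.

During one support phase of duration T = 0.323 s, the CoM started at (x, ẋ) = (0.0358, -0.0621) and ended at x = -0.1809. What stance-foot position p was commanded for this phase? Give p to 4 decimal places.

p = 0.2287

ωT = 4.0537·0.323 = 1.309345; cosh(ωT) = 1.986872, sinh(ωT) = 1.716875
x(T) = p + (x₀−p)·cosh(ωT) + (ẋ₀/ω)·sinh(ωT) ⇒ p·(1 − cosh) = x(T) − x₀·cosh − (ẋ₀/ω)·sinh
numerator   = -0.1809 − (0.0358)·1.986872 − (-0.0621/4.0537)·1.716875 = -0.225729
denominator = 1 − 1.986872 = -0.986872
p = -0.225729 / -0.986872 = 0.2287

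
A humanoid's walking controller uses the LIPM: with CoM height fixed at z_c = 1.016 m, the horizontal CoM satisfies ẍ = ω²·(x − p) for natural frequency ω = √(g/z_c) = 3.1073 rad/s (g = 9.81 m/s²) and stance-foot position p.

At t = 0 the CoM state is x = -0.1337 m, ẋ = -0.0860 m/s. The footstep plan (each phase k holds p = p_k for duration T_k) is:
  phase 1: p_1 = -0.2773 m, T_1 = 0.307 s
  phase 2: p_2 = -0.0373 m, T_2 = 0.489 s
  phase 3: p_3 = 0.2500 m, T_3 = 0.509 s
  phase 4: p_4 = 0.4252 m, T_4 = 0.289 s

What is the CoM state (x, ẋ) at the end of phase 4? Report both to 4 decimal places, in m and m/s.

phase 1: p=-0.2773, T=0.307, ωT=0.953941, cosh=1.490570, sinh=1.105350; start (x,ẋ)=(-0.133700, -0.086000) → end (x,ẋ)=(-0.093847, 0.365027)
phase 2: p=-0.0373, T=0.489, ωT=1.519470, cosh=2.394315, sinh=2.175487; start (x,ẋ)=(-0.093847, 0.365027) → end (x,ẋ)=(0.082873, 0.491741)
phase 3: p=0.2500, T=0.509, ωT=1.581616, cosh=2.534224, sinh=2.328582; start (x,ẋ)=(0.082873, 0.491741) → end (x,ẋ)=(0.194969, 0.036918)
phase 4: p=0.4252, T=0.289, ωT=0.898010, cosh=1.431046, sinh=1.023666; start (x,ẋ)=(0.194969, 0.036918) → end (x,ẋ)=(0.107891, -0.679497)

x = 0.1079, ẋ = -0.6795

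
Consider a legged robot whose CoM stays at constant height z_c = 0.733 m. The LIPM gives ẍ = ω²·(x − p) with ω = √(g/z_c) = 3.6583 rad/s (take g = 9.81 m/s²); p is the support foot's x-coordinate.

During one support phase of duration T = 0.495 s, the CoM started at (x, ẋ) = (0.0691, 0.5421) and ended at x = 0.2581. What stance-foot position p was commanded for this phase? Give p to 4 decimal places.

ωT = 3.6583·0.495 = 1.810858; cosh(ωT) = 3.139605, sinh(ωT) = 2.976091
x(T) = p + (x₀−p)·cosh(ωT) + (ẋ₀/ω)·sinh(ωT) ⇒ p·(1 − cosh) = x(T) − x₀·cosh − (ẋ₀/ω)·sinh
numerator   = 0.2581 − (0.0691)·3.139605 − (0.5421/3.6583)·2.976091 = -0.399854
denominator = 1 − 3.139605 = -2.139605
p = -0.399854 / -2.139605 = 0.1869

p = 0.1869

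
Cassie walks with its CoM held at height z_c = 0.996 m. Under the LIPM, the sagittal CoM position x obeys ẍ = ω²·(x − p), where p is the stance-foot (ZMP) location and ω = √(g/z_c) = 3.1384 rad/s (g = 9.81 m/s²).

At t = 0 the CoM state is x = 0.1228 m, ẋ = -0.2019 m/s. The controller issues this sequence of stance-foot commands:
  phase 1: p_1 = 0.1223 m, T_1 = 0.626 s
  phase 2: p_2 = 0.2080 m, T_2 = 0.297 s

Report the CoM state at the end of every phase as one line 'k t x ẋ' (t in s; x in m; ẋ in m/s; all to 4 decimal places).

phase 1: p=0.1223, T=0.626, ωT=1.964638, cosh=3.636270, sinh=3.496063; start (x,ẋ)=(0.122800, -0.201900) → end (x,ẋ)=(-0.100791, -0.728677)
phase 2: p=0.2080, T=0.297, ωT=0.932105, cosh=1.466787, sinh=1.073063; start (x,ẋ)=(-0.100791, -0.728677) → end (x,ẋ)=(-0.494075, -2.108729)

1 0.6260 -0.1008 -0.7287
2 0.9230 -0.4941 -2.1087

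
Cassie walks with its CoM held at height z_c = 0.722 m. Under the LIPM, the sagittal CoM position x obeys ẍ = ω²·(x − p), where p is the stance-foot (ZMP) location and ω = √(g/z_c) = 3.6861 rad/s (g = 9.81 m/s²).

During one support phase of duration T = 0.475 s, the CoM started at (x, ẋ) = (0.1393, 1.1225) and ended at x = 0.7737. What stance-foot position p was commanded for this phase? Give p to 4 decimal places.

p = 0.2492

ωT = 3.6861·0.475 = 1.750897; cosh(ωT) = 2.966694, sinh(ωT) = 2.793076
x(T) = p + (x₀−p)·cosh(ωT) + (ẋ₀/ω)·sinh(ωT) ⇒ p·(1 − cosh) = x(T) − x₀·cosh − (ẋ₀/ω)·sinh
numerator   = 0.7737 − (0.1393)·2.966694 − (1.1225/3.6861)·2.793076 = -0.490115
denominator = 1 − 2.966694 = -1.966694
p = -0.490115 / -1.966694 = 0.2492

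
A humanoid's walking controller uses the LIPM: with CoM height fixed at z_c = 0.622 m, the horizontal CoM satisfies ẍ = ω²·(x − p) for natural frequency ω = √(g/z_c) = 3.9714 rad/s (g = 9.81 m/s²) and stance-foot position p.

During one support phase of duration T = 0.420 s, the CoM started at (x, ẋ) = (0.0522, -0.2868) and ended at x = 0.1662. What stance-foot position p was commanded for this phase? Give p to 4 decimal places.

p = -0.1189

ωT = 3.9714·0.420 = 1.667988; cosh(ωT) = 2.745058, sinh(ωT) = 2.556432
x(T) = p + (x₀−p)·cosh(ωT) + (ẋ₀/ω)·sinh(ωT) ⇒ p·(1 − cosh) = x(T) − x₀·cosh − (ẋ₀/ω)·sinh
numerator   = 0.1662 − (0.0522)·2.745058 − (-0.2868/3.9714)·2.556432 = 0.207524
denominator = 1 − 2.745058 = -1.745058
p = 0.207524 / -1.745058 = -0.1189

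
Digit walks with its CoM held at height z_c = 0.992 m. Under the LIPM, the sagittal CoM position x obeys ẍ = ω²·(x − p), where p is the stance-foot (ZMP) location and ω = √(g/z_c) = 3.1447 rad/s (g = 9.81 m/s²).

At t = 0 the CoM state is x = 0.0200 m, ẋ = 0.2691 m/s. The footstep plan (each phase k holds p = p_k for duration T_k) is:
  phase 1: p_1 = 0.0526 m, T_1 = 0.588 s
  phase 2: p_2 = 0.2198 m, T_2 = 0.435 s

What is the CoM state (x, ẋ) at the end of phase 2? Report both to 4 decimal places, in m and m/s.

x = 0.5288, ẋ = 1.1204

phase 1: p=0.0526, T=0.588, ωT=1.849084, cosh=3.255688, sinh=3.098306; start (x,ẋ)=(0.020000, 0.269100) → end (x,ẋ)=(0.211595, 0.558476)
phase 2: p=0.2198, T=0.435, ωT=1.367944, cosh=2.090950, sinh=1.836320; start (x,ẋ)=(0.211595, 0.558476) → end (x,ẋ)=(0.528760, 1.120361)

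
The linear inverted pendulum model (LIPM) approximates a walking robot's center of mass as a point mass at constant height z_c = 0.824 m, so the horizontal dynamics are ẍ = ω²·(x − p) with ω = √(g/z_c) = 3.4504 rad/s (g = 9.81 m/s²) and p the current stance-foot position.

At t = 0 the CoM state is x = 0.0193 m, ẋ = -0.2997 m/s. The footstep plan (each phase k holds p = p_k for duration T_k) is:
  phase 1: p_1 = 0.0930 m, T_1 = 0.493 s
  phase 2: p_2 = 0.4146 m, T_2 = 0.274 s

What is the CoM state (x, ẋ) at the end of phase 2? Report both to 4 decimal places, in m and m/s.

phase 1: p=0.0930, T=0.493, ωT=1.701047, cosh=2.831088, sinh=2.648595; start (x,ẋ)=(0.019300, -0.299700) → end (x,ẋ)=(-0.345707, -1.522000)
phase 2: p=0.4146, T=0.274, ωT=0.945410, cosh=1.481194, sinh=1.092674; start (x,ẋ)=(-0.345707, -1.522000) → end (x,ẋ)=(-1.193549, -5.120856)

x = -1.1935, ẋ = -5.1209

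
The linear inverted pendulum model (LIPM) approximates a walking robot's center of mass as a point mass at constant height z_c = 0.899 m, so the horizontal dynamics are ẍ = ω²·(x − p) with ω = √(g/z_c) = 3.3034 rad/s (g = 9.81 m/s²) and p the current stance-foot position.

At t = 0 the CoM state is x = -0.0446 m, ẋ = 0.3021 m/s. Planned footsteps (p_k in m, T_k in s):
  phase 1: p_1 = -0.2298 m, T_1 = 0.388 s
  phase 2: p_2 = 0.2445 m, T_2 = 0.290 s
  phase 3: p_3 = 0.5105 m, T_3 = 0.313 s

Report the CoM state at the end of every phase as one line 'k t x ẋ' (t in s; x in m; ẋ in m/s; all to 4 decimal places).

phase 1: p=-0.2298, T=0.388, ωT=1.281719, cosh=1.940194, sinh=1.662634; start (x,ẋ)=(-0.044600, 0.302100) → end (x,ẋ)=(0.281574, 1.603315)
phase 2: p=0.2445, T=0.290, ωT=0.957986, cosh=1.495053, sinh=1.111389; start (x,ẋ)=(0.281574, 1.603315) → end (x,ẋ)=(0.839343, 2.533153)
phase 3: p=0.5105, T=0.313, ωT=1.033964, cosh=1.583893, sinh=1.228299; start (x,ẋ)=(0.839343, 2.533153) → end (x,ẋ)=(1.973251, 5.346546)

1 0.3880 0.2816 1.6033
2 0.6780 0.8393 2.5332
3 0.9910 1.9733 5.3465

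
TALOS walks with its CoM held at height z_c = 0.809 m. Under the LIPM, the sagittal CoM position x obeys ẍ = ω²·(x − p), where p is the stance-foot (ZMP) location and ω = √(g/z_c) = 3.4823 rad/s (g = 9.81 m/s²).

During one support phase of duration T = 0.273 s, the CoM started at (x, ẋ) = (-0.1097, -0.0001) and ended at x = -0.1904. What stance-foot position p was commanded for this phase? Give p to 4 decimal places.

ωT = 3.4823·0.273 = 0.950668; cosh(ωT) = 1.486960, sinh(ωT) = 1.100477
x(T) = p + (x₀−p)·cosh(ωT) + (ẋ₀/ω)·sinh(ωT) ⇒ p·(1 − cosh) = x(T) − x₀·cosh − (ẋ₀/ω)·sinh
numerator   = -0.1904 − (-0.1097)·1.486960 − (-0.0001/3.4823)·1.100477 = -0.027249
denominator = 1 − 1.486960 = -0.486960
p = -0.027249 / -0.486960 = 0.0560

p = 0.0560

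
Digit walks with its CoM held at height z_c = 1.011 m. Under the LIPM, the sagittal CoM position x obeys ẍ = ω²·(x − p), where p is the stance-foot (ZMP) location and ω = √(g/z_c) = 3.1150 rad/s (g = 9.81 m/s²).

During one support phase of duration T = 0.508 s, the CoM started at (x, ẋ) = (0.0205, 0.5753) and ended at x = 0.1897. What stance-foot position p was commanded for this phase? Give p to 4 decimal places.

ωT = 3.1150·0.508 = 1.582420; cosh(ωT) = 2.536098, sinh(ωT) = 2.330621
x(T) = p + (x₀−p)·cosh(ωT) + (ẋ₀/ω)·sinh(ωT) ⇒ p·(1 − cosh) = x(T) − x₀·cosh − (ẋ₀/ω)·sinh
numerator   = 0.1897 − (0.0205)·2.536098 − (0.5753/3.1150)·2.330621 = -0.292725
denominator = 1 − 2.536098 = -1.536098
p = -0.292725 / -1.536098 = 0.1906

p = 0.1906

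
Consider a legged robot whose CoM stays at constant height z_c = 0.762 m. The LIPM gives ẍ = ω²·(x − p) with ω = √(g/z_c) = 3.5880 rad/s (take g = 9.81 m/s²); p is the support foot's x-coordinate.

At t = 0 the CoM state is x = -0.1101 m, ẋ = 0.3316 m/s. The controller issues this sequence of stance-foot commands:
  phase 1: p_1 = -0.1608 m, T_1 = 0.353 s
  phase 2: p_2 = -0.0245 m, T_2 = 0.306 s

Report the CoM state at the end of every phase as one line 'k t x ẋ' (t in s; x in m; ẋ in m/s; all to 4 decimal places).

phase 1: p=-0.1608, T=0.353, ωT=1.266564, cosh=1.915218, sinh=1.633420; start (x,ẋ)=(-0.110100, 0.331600) → end (x,ẋ)=(0.087261, 0.932224)
phase 2: p=-0.0245, T=0.306, ωT=1.097928, cosh=1.665755, sinh=1.332193; start (x,ẋ)=(0.087261, 0.932224) → end (x,ẋ)=(0.507793, 2.087064)

1 0.3530 0.0873 0.9322
2 0.6590 0.5078 2.0871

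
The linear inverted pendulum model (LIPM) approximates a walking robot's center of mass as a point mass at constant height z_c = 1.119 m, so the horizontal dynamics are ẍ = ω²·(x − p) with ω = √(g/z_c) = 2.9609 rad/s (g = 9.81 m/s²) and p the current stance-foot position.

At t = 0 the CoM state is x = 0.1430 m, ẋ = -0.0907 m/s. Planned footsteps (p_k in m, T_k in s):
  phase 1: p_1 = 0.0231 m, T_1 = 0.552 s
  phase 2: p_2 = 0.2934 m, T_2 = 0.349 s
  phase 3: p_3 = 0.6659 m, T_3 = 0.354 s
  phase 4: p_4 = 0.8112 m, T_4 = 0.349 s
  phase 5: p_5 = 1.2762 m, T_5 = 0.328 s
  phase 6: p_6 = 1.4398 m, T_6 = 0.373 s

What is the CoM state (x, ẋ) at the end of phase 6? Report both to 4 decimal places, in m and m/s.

phase 1: p=0.0231, T=0.552, ωT=1.634417, cosh=2.660767, sinh=2.465701; start (x,ẋ)=(0.143000, -0.090700) → end (x,ẋ)=(0.266595, 0.634022)
phase 2: p=0.2934, T=0.349, ωT=1.033354, cosh=1.583144, sinh=1.227333; start (x,ẋ)=(0.266595, 0.634022) → end (x,ẋ)=(0.513774, 0.906338)
phase 3: p=0.6659, T=0.354, ωT=1.048159, cosh=1.601488, sinh=1.250906; start (x,ẋ)=(0.513774, 0.906338) → end (x,ẋ)=(0.805178, 0.888047)
phase 4: p=0.8112, T=0.349, ωT=1.033354, cosh=1.583144, sinh=1.227333; start (x,ẋ)=(0.805178, 0.888047) → end (x,ẋ)=(1.169773, 1.384022)
phase 5: p=1.2762, T=0.328, ωT=0.971175, cosh=1.509842, sinh=1.131204; start (x,ẋ)=(1.169773, 1.384022) → end (x,ẋ)=(1.644275, 1.733191)
phase 6: p=1.4398, T=0.373, ωT=1.104416, cosh=1.674433, sinh=1.343028; start (x,ẋ)=(1.644275, 1.733191) → end (x,ẋ)=(2.568334, 3.715221)

x = 2.5683, ẋ = 3.7152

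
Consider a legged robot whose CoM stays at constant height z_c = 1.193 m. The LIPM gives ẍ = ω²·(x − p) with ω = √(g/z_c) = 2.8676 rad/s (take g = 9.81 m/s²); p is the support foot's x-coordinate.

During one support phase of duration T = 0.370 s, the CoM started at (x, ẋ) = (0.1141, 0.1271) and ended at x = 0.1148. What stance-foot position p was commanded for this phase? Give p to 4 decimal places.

ωT = 2.8676·0.370 = 1.061012; cosh(ωT) = 1.617699, sinh(ωT) = 1.271594
x(T) = p + (x₀−p)·cosh(ωT) + (ẋ₀/ω)·sinh(ωT) ⇒ p·(1 − cosh) = x(T) − x₀·cosh − (ẋ₀/ω)·sinh
numerator   = 0.1148 − (0.1141)·1.617699 − (0.1271/2.8676)·1.271594 = -0.126140
denominator = 1 − 1.617699 = -0.617699
p = -0.126140 / -0.617699 = 0.2042

p = 0.2042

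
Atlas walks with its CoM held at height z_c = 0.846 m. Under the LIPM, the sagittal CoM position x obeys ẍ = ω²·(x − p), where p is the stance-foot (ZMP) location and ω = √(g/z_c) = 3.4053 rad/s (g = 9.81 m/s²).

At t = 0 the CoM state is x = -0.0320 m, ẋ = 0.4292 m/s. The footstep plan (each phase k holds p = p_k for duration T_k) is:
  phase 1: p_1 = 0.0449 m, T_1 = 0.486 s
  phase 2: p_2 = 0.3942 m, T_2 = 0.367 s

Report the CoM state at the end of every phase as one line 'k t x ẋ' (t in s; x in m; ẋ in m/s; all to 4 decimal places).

1 0.4860 0.1541 0.5039
2 0.8530 0.1778 -0.3582

phase 1: p=0.0449, T=0.486, ωT=1.654976, cosh=2.712025, sinh=2.520928; start (x,ẋ)=(-0.032000, 0.429200) → end (x,ẋ)=(0.154080, 0.503852)
phase 2: p=0.3942, T=0.367, ωT=1.249745, cosh=1.888016, sinh=1.601438; start (x,ẋ)=(0.154080, 0.503852) → end (x,ẋ)=(0.177800, -0.358184)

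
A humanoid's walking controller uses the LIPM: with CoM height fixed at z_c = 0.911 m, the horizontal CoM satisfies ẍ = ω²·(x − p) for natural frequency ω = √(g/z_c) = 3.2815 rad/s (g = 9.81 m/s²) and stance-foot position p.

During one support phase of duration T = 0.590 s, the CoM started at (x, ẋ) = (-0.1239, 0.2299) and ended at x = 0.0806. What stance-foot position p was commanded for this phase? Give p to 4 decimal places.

ωT = 3.2815·0.590 = 1.936085; cosh(ωT) = 3.537914, sinh(ωT) = 3.393647
x(T) = p + (x₀−p)·cosh(ωT) + (ẋ₀/ω)·sinh(ωT) ⇒ p·(1 − cosh) = x(T) − x₀·cosh − (ẋ₀/ω)·sinh
numerator   = 0.0806 − (-0.1239)·3.537914 − (0.2299/3.2815)·3.393647 = 0.281191
denominator = 1 − 3.537914 = -2.537914
p = 0.281191 / -2.537914 = -0.1108

p = -0.1108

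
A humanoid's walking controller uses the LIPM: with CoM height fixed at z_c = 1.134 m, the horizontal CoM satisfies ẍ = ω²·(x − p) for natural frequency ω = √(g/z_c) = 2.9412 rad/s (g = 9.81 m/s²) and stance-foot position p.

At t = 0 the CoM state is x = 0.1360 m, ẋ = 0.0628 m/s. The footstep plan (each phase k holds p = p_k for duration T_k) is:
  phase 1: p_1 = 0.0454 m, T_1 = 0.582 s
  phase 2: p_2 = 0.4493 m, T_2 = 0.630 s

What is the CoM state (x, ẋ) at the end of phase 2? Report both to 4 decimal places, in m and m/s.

phase 1: p=0.0454, T=0.582, ωT=1.711778, cosh=2.859674, sinh=2.679129; start (x,ẋ)=(0.136000, 0.062800) → end (x,ẋ)=(0.361691, 0.893502)
phase 2: p=0.4493, T=0.630, ωT=1.852956, cosh=3.267710, sinh=3.110937; start (x,ẋ)=(0.361691, 0.893502) → end (x,ẋ)=(1.108085, 2.118092)

x = 1.1081, ẋ = 2.1181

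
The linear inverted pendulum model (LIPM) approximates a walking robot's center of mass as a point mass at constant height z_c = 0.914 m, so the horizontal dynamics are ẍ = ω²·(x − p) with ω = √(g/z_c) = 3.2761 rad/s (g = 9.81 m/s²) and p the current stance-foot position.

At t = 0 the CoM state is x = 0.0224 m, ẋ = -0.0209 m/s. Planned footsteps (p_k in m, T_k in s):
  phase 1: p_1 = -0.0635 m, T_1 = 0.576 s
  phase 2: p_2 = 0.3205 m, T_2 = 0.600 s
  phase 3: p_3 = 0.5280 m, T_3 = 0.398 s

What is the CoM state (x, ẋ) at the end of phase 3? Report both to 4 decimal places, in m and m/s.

x = 1.9623, ẋ = 4.9296

phase 1: p=-0.0635, T=0.576, ωT=1.887034, cosh=3.375641, sinh=3.224121; start (x,ẋ)=(0.022400, -0.020900) → end (x,ẋ)=(0.205899, 0.836771)
phase 2: p=0.3205, T=0.600, ωT=1.965660, cosh=3.639843, sinh=3.499780; start (x,ẋ)=(0.205899, 0.836771) → end (x,ẋ)=(0.797274, 1.731747)
phase 3: p=0.5280, T=0.398, ωT=1.303888, cosh=1.977532, sinh=1.706058; start (x,ẋ)=(0.797274, 1.731747) → end (x,ẋ)=(1.962320, 4.929616)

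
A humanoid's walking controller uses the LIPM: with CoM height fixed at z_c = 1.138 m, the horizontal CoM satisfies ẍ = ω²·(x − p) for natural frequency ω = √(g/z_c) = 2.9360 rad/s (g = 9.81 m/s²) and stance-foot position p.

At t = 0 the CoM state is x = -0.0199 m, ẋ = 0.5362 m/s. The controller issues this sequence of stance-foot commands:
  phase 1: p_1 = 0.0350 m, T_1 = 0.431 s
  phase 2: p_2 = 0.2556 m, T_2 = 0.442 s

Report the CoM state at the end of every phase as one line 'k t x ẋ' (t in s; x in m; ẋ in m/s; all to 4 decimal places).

phase 1: p=0.0350, T=0.431, ωT=1.265416, cosh=1.913344, sinh=1.631223; start (x,ẋ)=(-0.019900, 0.536200) → end (x,ẋ)=(0.227867, 0.763004)
phase 2: p=0.2556, T=0.442, ωT=1.297712, cosh=1.967033, sinh=1.693877; start (x,ẋ)=(0.227867, 0.763004) → end (x,ẋ)=(0.641251, 1.362931)

1 0.4310 0.2279 0.7630
2 0.8730 0.6413 1.3629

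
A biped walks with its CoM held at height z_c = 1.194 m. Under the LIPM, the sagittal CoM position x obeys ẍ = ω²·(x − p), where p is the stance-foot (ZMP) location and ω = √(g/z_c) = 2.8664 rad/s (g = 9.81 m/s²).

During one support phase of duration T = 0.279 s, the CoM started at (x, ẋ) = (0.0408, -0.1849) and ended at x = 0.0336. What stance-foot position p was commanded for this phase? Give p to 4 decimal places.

p = -0.1077

ωT = 2.8664·0.279 = 0.799726; cosh(ωT) = 1.337191, sinh(ωT) = 0.887739
x(T) = p + (x₀−p)·cosh(ωT) + (ẋ₀/ω)·sinh(ωT) ⇒ p·(1 − cosh) = x(T) − x₀·cosh − (ẋ₀/ω)·sinh
numerator   = 0.0336 − (0.0408)·1.337191 − (-0.1849/2.8664)·0.887739 = 0.036307
denominator = 1 − 1.337191 = -0.337191
p = 0.036307 / -0.337191 = -0.1077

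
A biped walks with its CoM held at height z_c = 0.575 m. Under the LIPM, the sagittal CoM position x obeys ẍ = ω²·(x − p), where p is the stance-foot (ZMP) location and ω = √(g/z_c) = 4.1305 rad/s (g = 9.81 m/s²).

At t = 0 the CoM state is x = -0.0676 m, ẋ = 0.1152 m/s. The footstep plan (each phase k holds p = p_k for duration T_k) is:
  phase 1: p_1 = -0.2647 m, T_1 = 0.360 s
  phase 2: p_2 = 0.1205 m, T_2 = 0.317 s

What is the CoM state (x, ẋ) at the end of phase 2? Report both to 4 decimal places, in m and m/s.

phase 1: p=-0.2647, T=0.360, ωT=1.486980, cosh=2.324885, sinh=2.098831; start (x,ẋ)=(-0.067600, 0.115200) → end (x,ẋ)=(0.252071, 1.976530)
phase 2: p=0.1205, T=0.317, ωT=1.309368, cosh=1.986912, sinh=1.716922; start (x,ẋ)=(0.252071, 1.976530) → end (x,ẋ)=(1.203504, 4.860263)

x = 1.2035, ẋ = 4.8603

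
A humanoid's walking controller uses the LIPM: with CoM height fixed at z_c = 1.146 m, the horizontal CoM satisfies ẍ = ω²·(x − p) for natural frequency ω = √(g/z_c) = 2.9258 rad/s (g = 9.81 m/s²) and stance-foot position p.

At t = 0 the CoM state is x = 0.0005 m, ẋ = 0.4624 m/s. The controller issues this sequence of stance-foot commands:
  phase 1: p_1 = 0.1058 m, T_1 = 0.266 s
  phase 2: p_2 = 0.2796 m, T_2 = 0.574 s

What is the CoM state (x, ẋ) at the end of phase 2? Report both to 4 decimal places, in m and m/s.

phase 1: p=0.1058, T=0.266, ωT=0.778263, cosh=1.318444, sinh=0.859241; start (x,ẋ)=(0.000500, 0.462400) → end (x,ẋ)=(0.102764, 0.344928)
phase 2: p=0.2796, T=0.574, ωT=1.679409, cosh=2.774436, sinh=2.587951; start (x,ẋ)=(0.102764, 0.344928) → end (x,ẋ)=(0.094079, -0.381990)

x = 0.0941, ẋ = -0.3820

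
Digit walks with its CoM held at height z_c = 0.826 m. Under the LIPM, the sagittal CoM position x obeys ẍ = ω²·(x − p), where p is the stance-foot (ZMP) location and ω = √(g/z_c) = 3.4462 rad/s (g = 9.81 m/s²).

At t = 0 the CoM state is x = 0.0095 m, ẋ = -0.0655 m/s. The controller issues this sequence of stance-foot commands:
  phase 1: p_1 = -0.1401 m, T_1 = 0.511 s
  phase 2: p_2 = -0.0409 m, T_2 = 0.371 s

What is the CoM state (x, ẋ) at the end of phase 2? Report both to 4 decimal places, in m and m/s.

x = 1.1356, ẋ = 4.1219

phase 1: p=-0.1401, T=0.511, ωT=1.761008, cosh=2.995086, sinh=2.823214; start (x,ẋ)=(0.009500, -0.065500) → end (x,ẋ)=(0.254306, 1.259334)
phase 2: p=-0.0409, T=0.371, ωT=1.278540, cosh=1.934918, sinh=1.656475; start (x,ẋ)=(0.254306, 1.259334) → end (x,ẋ)=(1.135619, 4.121903)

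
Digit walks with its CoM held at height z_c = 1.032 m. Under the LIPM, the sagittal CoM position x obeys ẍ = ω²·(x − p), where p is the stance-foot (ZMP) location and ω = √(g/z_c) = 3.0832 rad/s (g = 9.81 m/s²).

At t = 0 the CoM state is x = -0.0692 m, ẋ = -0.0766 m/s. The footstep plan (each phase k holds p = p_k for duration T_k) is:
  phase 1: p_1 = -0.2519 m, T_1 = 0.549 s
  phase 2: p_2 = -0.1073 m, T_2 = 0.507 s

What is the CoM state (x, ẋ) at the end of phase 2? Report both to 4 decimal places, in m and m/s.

x = 1.5839, ẋ = 5.2831

phase 1: p=-0.2519, T=0.549, ωT=1.692677, cosh=2.809017, sinh=2.624990; start (x,ẋ)=(-0.069200, -0.076600) → end (x,ẋ)=(0.196091, 1.263488)
phase 2: p=-0.1073, T=0.507, ωT=1.563182, cosh=2.491729, sinh=2.282261; start (x,ẋ)=(0.196091, 1.263488) → end (x,ẋ)=(1.583934, 5.283133)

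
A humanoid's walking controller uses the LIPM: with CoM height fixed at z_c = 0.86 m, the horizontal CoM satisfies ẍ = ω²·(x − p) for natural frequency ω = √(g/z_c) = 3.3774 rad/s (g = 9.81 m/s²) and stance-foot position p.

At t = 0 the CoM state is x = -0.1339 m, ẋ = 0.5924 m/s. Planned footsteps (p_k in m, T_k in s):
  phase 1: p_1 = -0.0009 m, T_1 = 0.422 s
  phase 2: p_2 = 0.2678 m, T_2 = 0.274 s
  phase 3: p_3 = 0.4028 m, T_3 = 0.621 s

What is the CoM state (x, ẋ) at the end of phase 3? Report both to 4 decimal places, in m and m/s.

phase 1: p=-0.0009, T=0.422, ωT=1.425263, cosh=2.199698, sinh=1.959253; start (x,ẋ)=(-0.133900, 0.592400) → end (x,ẋ)=(0.050195, 0.423016)
phase 2: p=0.2678, T=0.274, ωT=0.925408, cosh=1.459633, sinh=1.063263; start (x,ẋ)=(0.050195, 0.423016) → end (x,ẋ)=(0.083350, -0.163984)
phase 3: p=0.4028, T=0.621, ωT=2.097365, cosh=4.133732, sinh=4.010952; start (x,ẋ)=(0.083350, -0.163984) → end (x,ẋ)=(-1.112466, -5.005325)

x = -1.1125, ẋ = -5.0053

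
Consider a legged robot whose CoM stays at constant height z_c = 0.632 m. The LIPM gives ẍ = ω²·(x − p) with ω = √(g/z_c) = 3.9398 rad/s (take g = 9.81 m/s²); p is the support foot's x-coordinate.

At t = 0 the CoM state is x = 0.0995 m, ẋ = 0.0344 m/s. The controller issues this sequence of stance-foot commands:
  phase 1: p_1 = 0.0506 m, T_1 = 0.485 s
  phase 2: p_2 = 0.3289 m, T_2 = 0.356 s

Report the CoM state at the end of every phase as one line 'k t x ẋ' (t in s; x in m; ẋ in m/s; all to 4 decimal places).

phase 1: p=0.0506, T=0.485, ωT=1.910803, cosh=3.453238, sinh=3.305276; start (x,ẋ)=(0.099500, 0.034400) → end (x,ẋ)=(0.248323, 0.755573)
phase 2: p=0.3289, T=0.356, ωT=1.402569, cosh=2.155797, sinh=1.909833; start (x,ẋ)=(0.248323, 0.755573) → end (x,ẋ)=(0.521459, 1.022573)

1 0.4850 0.2483 0.7556
2 0.8410 0.5215 1.0226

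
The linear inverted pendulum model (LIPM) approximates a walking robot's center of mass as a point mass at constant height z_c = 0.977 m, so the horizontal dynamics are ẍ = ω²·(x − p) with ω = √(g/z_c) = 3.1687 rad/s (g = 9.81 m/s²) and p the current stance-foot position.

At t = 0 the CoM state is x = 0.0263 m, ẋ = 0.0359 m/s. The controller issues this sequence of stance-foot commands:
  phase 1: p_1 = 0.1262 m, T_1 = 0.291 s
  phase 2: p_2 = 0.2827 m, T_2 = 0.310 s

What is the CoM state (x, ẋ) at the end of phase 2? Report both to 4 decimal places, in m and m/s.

x = -0.2612, ẋ = -1.4854

phase 1: p=0.1262, T=0.291, ωT=0.922092, cosh=1.456115, sinh=1.058429; start (x,ẋ)=(0.026300, 0.035900) → end (x,ẋ)=(-0.007274, -0.282775)
phase 2: p=0.2827, T=0.310, ωT=0.982297, cosh=1.522517, sinh=1.148067; start (x,ẋ)=(-0.007274, -0.282775) → end (x,ẋ)=(-0.261244, -1.485421)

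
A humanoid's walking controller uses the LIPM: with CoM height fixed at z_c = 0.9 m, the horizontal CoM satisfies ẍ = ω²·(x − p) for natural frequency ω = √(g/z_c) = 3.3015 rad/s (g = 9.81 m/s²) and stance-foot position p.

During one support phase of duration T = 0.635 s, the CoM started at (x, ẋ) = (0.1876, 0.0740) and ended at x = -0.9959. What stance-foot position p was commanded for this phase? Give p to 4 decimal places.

p = 0.5944

ωT = 3.3015·0.635 = 2.096452; cosh(ωT) = 4.130072, sinh(ωT) = 4.007180
x(T) = p + (x₀−p)·cosh(ωT) + (ẋ₀/ω)·sinh(ωT) ⇒ p·(1 − cosh) = x(T) − x₀·cosh − (ẋ₀/ω)·sinh
numerator   = -0.9959 − (0.1876)·4.130072 − (0.0740/3.3015)·4.007180 = -1.860519
denominator = 1 − 4.130072 = -3.130072
p = -1.860519 / -3.130072 = 0.5944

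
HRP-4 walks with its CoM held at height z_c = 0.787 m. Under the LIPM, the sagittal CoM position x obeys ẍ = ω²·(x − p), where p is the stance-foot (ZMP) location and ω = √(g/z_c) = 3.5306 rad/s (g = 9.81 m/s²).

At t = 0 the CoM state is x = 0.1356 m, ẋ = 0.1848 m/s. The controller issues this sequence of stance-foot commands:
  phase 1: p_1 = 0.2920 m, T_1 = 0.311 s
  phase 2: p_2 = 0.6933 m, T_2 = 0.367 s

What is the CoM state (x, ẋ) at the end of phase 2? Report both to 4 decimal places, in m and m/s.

phase 1: p=0.2920, T=0.311, ωT=1.098017, cosh=1.665873, sinh=1.332341; start (x,ẋ)=(0.135600, 0.184800) → end (x,ẋ)=(0.101195, -0.427846)
phase 2: p=0.6933, T=0.367, ωT=1.295730, cosh=1.963680, sinh=1.689982; start (x,ẋ)=(0.101195, -0.427846) → end (x,ẋ)=(-0.674200, -4.373036)

x = -0.6742, ẋ = -4.3730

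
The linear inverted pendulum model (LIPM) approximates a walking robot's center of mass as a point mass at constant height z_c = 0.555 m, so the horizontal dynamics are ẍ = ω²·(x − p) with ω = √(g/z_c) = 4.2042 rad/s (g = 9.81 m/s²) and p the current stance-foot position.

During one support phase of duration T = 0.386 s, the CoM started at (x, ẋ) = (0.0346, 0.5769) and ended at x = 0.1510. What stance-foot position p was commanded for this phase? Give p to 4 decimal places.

p = 0.1680

ωT = 4.2042·0.386 = 1.622821; cosh(ωT) = 2.632354, sinh(ωT) = 2.435013
x(T) = p + (x₀−p)·cosh(ωT) + (ẋ₀/ω)·sinh(ωT) ⇒ p·(1 − cosh) = x(T) − x₀·cosh − (ẋ₀/ω)·sinh
numerator   = 0.1510 − (0.0346)·2.632354 − (0.5769/4.2042)·2.435013 = -0.274212
denominator = 1 − 2.632354 = -1.632354
p = -0.274212 / -1.632354 = 0.1680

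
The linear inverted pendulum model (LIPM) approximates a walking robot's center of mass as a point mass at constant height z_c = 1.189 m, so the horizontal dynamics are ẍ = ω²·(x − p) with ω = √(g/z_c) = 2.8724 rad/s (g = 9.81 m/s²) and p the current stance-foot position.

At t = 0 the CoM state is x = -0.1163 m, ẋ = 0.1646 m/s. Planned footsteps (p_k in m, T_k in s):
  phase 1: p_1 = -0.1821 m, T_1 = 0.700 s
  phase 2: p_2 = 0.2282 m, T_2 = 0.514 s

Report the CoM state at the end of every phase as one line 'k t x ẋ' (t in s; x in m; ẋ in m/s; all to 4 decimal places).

1 0.7000 0.2782 1.3188
2 1.2140 1.2957 3.3347

phase 1: p=-0.1821, T=0.700, ωT=2.010680, cosh=3.801146, sinh=3.667248; start (x,ẋ)=(-0.116300, 0.164600) → end (x,ẋ)=(0.278163, 1.318793)
phase 2: p=0.2282, T=0.514, ωT=1.476414, cosh=2.302837, sinh=2.074382; start (x,ẋ)=(0.278163, 1.318793) → end (x,ẋ)=(1.295660, 3.334670)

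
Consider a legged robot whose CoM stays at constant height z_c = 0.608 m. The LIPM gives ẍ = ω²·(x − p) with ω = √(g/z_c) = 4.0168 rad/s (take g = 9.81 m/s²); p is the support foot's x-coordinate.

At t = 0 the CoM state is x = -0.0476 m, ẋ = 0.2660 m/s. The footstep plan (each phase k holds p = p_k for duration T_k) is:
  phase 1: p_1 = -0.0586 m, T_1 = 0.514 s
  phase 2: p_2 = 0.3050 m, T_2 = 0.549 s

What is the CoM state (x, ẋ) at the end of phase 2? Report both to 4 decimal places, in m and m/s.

x = 1.3964, ẋ = 4.5479

phase 1: p=-0.0586, T=0.514, ωT=2.064635, cosh=4.004643, sinh=3.877779; start (x,ẋ)=(-0.047600, 0.266000) → end (x,ẋ)=(0.242245, 1.236574)
phase 2: p=0.3050, T=0.549, ωT=2.205223, cosh=4.591251, sinh=4.481025; start (x,ẋ)=(0.242245, 1.236574) → end (x,ẋ)=(1.396361, 4.547867)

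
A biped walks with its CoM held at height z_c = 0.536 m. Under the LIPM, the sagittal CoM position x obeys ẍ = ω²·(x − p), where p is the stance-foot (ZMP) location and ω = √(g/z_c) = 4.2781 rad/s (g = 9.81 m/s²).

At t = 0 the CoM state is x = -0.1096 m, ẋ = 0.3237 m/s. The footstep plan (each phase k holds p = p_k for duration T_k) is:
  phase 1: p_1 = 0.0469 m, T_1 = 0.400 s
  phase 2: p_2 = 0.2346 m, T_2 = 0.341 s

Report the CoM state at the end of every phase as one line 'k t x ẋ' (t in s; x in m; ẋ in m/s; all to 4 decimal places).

1 0.4000 -0.1978 -0.8675
2 0.7410 -1.1581 -5.7295

phase 1: p=0.0469, T=0.400, ωT=1.711240, cosh=2.858232, sinh=2.677590; start (x,ẋ)=(-0.109600, 0.323700) → end (x,ẋ)=(-0.197815, -0.867498)
phase 2: p=0.2346, T=0.341, ωT=1.458832, cosh=2.266721, sinh=2.034213; start (x,ẋ)=(-0.197815, -0.867498) → end (x,ẋ)=(-1.158054, -5.729494)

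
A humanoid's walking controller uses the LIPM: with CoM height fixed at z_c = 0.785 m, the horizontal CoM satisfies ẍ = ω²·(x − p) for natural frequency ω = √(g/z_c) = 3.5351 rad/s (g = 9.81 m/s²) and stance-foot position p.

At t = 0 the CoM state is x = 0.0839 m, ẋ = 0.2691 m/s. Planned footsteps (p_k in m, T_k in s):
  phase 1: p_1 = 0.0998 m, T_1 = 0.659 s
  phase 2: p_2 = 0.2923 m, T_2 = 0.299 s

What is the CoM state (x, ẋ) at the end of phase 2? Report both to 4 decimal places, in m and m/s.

phase 1: p=0.0998, T=0.659, ωT=2.329631, cosh=5.185740, sinh=5.088408; start (x,ẋ)=(0.083900, 0.269100) → end (x,ẋ)=(0.404688, 1.109473)
phase 2: p=0.2923, T=0.299, ωT=1.056995, cosh=1.612604, sinh=1.265106; start (x,ẋ)=(0.404688, 1.109473) → end (x,ẋ)=(0.870585, 2.291772)

x = 0.8706, ẋ = 2.2918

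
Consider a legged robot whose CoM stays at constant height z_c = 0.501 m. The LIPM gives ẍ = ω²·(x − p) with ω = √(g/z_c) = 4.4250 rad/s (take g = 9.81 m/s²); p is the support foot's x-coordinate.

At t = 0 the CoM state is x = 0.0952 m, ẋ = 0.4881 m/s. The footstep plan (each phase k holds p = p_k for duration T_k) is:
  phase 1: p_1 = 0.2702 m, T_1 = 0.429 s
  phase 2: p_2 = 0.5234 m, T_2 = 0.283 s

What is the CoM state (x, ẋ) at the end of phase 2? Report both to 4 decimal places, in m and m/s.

phase 1: p=0.2702, T=0.429, ωT=1.898325, cosh=3.412262, sinh=3.262443; start (x,ẋ)=(0.095200, 0.488100) → end (x,ẋ)=(0.032918, -0.860829)
phase 2: p=0.5234, T=0.283, ωT=1.252275, cosh=1.892073, sinh=1.606219; start (x,ẋ)=(0.032918, -0.860829) → end (x,ẋ)=(-0.717098, -5.114861)

x = -0.7171, ẋ = -5.1149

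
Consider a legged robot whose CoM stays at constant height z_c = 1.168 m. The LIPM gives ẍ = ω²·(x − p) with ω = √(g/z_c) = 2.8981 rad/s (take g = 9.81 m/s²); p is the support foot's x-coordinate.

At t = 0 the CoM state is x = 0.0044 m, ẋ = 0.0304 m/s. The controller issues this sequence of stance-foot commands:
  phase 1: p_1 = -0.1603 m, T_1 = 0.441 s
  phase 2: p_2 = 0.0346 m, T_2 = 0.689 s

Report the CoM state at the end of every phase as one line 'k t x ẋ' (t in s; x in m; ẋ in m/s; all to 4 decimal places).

1 0.4410 0.1756 0.8490
2 1.1300 1.6225 4.6616

phase 1: p=-0.1603, T=0.441, ωT=1.278062, cosh=1.934127, sinh=1.655550; start (x,ẋ)=(0.004400, 0.030400) → end (x,ẋ)=(0.175617, 0.849020)
phase 2: p=0.0346, T=0.689, ωT=1.996791, cosh=3.750576, sinh=3.614806; start (x,ẋ)=(0.175617, 0.849020) → end (x,ẋ)=(1.622478, 4.661614)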